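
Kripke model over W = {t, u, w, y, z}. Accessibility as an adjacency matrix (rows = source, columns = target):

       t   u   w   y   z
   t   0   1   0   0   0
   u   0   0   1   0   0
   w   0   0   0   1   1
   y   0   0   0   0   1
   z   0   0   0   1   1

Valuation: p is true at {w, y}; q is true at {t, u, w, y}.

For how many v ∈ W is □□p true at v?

t: successors {u}; □p there: u:T. ✓
u: successors {w}; □p there: w:F. ✗
w: successors {y, z}; □p there: y:F, z:F. ✗
y: successors {z}; □p there: z:F. ✗
z: successors {y, z}; □p there: y:F, z:F. ✗
Satisfying worlds: {t}.

1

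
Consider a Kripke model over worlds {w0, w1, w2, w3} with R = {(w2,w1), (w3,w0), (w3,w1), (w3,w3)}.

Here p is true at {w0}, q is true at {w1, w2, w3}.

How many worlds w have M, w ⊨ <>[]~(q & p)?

w0: no successors, so <>[]~(q & p) fails. ✗
w1: no successors, so <>[]~(q & p) fails. ✗
w2: successors {w1}; []~(q & p) there: w1:T. ✓
w3: successors {w0, w1, w3}; []~(q & p) there: w0:T, w1:T, w3:T. ✓
Satisfying worlds: {w2, w3}.

2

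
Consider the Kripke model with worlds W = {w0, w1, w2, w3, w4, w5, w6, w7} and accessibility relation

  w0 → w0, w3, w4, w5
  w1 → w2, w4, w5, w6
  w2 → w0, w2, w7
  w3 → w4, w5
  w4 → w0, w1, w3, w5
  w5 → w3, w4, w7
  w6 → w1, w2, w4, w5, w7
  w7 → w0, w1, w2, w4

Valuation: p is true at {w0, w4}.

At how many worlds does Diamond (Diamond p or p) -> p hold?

2

w0: Diamond (Diamond p or p) is T, p is T. ✓
w1: Diamond (Diamond p or p) is T, p is F. ✗
w2: Diamond (Diamond p or p) is T, p is F. ✗
w3: Diamond (Diamond p or p) is T, p is F. ✗
w4: Diamond (Diamond p or p) is T, p is T. ✓
w5: Diamond (Diamond p or p) is T, p is F. ✗
w6: Diamond (Diamond p or p) is T, p is F. ✗
w7: Diamond (Diamond p or p) is T, p is F. ✗
Satisfying worlds: {w0, w4}.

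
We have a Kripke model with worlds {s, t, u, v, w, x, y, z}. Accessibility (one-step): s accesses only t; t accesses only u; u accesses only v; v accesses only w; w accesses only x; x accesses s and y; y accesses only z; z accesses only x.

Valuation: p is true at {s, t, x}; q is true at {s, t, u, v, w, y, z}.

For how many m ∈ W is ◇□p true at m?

3

s: successors {t}; □p there: t:F. ✗
t: successors {u}; □p there: u:F. ✗
u: successors {v}; □p there: v:F. ✗
v: successors {w}; □p there: w:T. ✓
w: successors {x}; □p there: x:F. ✗
x: successors {s, y}; □p there: s:T, y:F. ✓
y: successors {z}; □p there: z:T. ✓
z: successors {x}; □p there: x:F. ✗
Satisfying worlds: {v, x, y}.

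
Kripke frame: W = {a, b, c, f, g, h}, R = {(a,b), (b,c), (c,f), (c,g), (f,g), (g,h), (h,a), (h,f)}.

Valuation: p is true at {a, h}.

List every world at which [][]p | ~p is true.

{b, c, f, g}

a: [][]p is F, ~p is F. ✗
b: [][]p is F, ~p is T. ✓
c: [][]p is F, ~p is T. ✓
f: [][]p is T, ~p is T. ✓
g: [][]p is F, ~p is T. ✓
h: [][]p is F, ~p is F. ✗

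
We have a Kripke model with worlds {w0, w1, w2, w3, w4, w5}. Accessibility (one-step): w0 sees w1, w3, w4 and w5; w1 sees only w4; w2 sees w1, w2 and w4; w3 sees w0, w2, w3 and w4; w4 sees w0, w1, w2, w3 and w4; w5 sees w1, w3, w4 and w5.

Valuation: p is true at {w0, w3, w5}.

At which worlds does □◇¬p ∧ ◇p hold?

w0: □◇¬p is T, ◇p is T. ✓
w1: □◇¬p is T, ◇p is F. ✗
w2: □◇¬p is T, ◇p is F. ✗
w3: □◇¬p is T, ◇p is T. ✓
w4: □◇¬p is T, ◇p is T. ✓
w5: □◇¬p is T, ◇p is T. ✓

{w0, w3, w4, w5}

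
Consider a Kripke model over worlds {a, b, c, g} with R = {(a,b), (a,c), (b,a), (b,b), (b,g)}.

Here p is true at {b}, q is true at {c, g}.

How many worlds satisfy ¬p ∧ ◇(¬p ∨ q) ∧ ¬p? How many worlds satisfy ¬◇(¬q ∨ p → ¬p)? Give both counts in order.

1 and 2

For ¬p ∧ ◇(¬p ∨ q) ∧ ¬p:
a: ¬p ∧ ◇(¬p ∨ q) is T, ¬p is T. ✓
b: ¬p ∧ ◇(¬p ∨ q) is F, ¬p is F. ✗
c: ¬p ∧ ◇(¬p ∨ q) is F, ¬p is T. ✗
g: ¬p ∧ ◇(¬p ∨ q) is F, ¬p is T. ✗
— 1 world.
For ¬◇(¬q ∨ p → ¬p):
a: ◇(¬q ∨ p → ¬p) is T. ✗
b: ◇(¬q ∨ p → ¬p) is T. ✗
c: ◇(¬q ∨ p → ¬p) is F. ✓
g: ◇(¬q ∨ p → ¬p) is F. ✓
— 2 worlds.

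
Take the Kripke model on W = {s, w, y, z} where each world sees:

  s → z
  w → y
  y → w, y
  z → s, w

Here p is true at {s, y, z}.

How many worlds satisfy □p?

s: successors {z}; p there: z:T. ✓
w: successors {y}; p there: y:T. ✓
y: successors {w, y}; p there: w:F, y:T. ✗
z: successors {s, w}; p there: s:T, w:F. ✗
Satisfying worlds: {s, w}.

2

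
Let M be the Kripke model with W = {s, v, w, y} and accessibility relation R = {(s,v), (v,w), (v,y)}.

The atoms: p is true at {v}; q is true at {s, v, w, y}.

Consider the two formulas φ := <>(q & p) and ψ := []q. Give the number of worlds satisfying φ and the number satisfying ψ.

For <>(q & p):
s: successors {v}; q & p there: v:T. ✓
v: successors {w, y}; q & p there: w:F, y:F. ✗
w: no successors, so <>(q & p) fails. ✗
y: no successors, so <>(q & p) fails. ✗
— 1 world.
For []q:
s: successors {v}; q there: v:T. ✓
v: successors {w, y}; q there: w:T, y:T. ✓
w: no successors, so []q holds vacuously. ✓
y: no successors, so []q holds vacuously. ✓
— 4 worlds.

1 and 4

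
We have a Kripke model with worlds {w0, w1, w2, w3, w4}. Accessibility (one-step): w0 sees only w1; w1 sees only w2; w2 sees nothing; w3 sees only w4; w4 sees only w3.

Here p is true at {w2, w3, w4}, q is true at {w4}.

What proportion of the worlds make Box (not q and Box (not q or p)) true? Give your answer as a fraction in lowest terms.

4/5

w0: successors {w1}; not q and Box (not q or p) there: w1:T. ✓
w1: successors {w2}; not q and Box (not q or p) there: w2:T. ✓
w2: no successors, so Box (not q and Box (not q or p)) holds vacuously. ✓
w3: successors {w4}; not q and Box (not q or p) there: w4:F. ✗
w4: successors {w3}; not q and Box (not q or p) there: w3:T. ✓
That's 4 of 5 worlds, so 4/5.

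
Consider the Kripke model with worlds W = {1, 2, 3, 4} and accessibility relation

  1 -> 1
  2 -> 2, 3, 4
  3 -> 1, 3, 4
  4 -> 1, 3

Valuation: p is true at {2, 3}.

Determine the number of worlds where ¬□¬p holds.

3

1: □¬p is T. ✗
2: □¬p is F. ✓
3: □¬p is F. ✓
4: □¬p is F. ✓
Satisfying worlds: {2, 3, 4}.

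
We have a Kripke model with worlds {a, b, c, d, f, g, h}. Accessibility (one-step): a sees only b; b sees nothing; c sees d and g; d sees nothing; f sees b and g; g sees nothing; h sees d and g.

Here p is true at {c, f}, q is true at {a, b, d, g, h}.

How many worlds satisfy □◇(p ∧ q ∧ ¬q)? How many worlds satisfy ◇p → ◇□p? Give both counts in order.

3 and 7

For □◇(p ∧ q ∧ ¬q):
a: successors {b}; ◇(p ∧ q ∧ ¬q) there: b:F. ✗
b: no successors, so □◇(p ∧ q ∧ ¬q) holds vacuously. ✓
c: successors {d, g}; ◇(p ∧ q ∧ ¬q) there: d:F, g:F. ✗
d: no successors, so □◇(p ∧ q ∧ ¬q) holds vacuously. ✓
f: successors {b, g}; ◇(p ∧ q ∧ ¬q) there: b:F, g:F. ✗
g: no successors, so □◇(p ∧ q ∧ ¬q) holds vacuously. ✓
h: successors {d, g}; ◇(p ∧ q ∧ ¬q) there: d:F, g:F. ✗
— 3 worlds.
For ◇p → ◇□p:
a: ◇p is F, ◇□p is T. ✓
b: ◇p is F, ◇□p is F. ✓
c: ◇p is F, ◇□p is T. ✓
d: ◇p is F, ◇□p is F. ✓
f: ◇p is F, ◇□p is T. ✓
g: ◇p is F, ◇□p is F. ✓
h: ◇p is F, ◇□p is T. ✓
— 7 worlds.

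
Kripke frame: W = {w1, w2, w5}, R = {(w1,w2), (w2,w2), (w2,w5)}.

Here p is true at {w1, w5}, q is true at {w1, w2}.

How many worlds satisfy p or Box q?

w1: p is T, Box q is T. ✓
w2: p is F, Box q is F. ✗
w5: p is T, Box q is T. ✓
Satisfying worlds: {w1, w5}.

2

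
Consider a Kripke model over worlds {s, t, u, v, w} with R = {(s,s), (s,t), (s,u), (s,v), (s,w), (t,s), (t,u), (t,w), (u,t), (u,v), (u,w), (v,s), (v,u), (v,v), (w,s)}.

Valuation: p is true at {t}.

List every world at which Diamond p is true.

s: successors {s, t, u, v, w}; p there: s:F, t:T, u:F, v:F, w:F. ✓
t: successors {s, u, w}; p there: s:F, u:F, w:F. ✗
u: successors {t, v, w}; p there: t:T, v:F, w:F. ✓
v: successors {s, u, v}; p there: s:F, u:F, v:F. ✗
w: successors {s}; p there: s:F. ✗

{s, u}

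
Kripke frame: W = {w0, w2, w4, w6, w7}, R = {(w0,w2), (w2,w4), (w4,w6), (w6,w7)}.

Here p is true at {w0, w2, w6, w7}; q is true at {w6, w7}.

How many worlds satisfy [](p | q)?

4

w0: successors {w2}; p | q there: w2:T. ✓
w2: successors {w4}; p | q there: w4:F. ✗
w4: successors {w6}; p | q there: w6:T. ✓
w6: successors {w7}; p | q there: w7:T. ✓
w7: no successors, so [](p | q) holds vacuously. ✓
Satisfying worlds: {w0, w4, w6, w7}.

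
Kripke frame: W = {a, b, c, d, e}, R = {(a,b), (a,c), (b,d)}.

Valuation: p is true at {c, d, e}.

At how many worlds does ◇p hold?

2

a: successors {b, c}; p there: b:F, c:T. ✓
b: successors {d}; p there: d:T. ✓
c: no successors, so ◇p fails. ✗
d: no successors, so ◇p fails. ✗
e: no successors, so ◇p fails. ✗
Satisfying worlds: {a, b}.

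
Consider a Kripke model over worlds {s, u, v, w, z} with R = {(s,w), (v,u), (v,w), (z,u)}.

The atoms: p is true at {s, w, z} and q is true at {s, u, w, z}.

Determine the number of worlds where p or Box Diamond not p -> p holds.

s: p or Box Diamond not p is T, p is T. ✓
u: p or Box Diamond not p is T, p is F. ✗
v: p or Box Diamond not p is F, p is F. ✓
w: p or Box Diamond not p is T, p is T. ✓
z: p or Box Diamond not p is T, p is T. ✓
Satisfying worlds: {s, v, w, z}.

4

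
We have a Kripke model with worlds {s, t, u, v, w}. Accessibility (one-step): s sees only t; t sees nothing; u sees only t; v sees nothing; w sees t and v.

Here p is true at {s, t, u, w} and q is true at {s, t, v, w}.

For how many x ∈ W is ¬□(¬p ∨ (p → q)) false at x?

5

s: □(¬p ∨ (p → q)) is T. ✗
t: □(¬p ∨ (p → q)) is T. ✗
u: □(¬p ∨ (p → q)) is T. ✗
v: □(¬p ∨ (p → q)) is T. ✗
w: □(¬p ∨ (p → q)) is T. ✗
Satisfying worlds: ∅.
So ¬□(¬p ∨ (p → q)) fails at the other 5 worlds.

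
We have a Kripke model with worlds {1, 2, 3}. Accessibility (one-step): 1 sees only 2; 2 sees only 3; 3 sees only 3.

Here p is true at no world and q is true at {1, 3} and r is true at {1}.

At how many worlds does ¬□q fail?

2

1: □q is F. ✓
2: □q is T. ✗
3: □q is T. ✗
Satisfying worlds: {1}.
So ¬□q fails at the other 2 worlds.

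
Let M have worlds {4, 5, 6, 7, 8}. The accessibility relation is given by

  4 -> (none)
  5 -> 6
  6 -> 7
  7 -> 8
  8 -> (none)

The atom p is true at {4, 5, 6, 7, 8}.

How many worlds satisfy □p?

5

4: no successors, so □p holds vacuously. ✓
5: successors {6}; p there: 6:T. ✓
6: successors {7}; p there: 7:T. ✓
7: successors {8}; p there: 8:T. ✓
8: no successors, so □p holds vacuously. ✓
Satisfying worlds: {4, 5, 6, 7, 8}.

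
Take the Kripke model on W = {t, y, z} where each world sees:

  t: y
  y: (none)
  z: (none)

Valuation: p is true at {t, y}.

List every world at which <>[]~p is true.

{t}

t: successors {y}; []~p there: y:T. ✓
y: no successors, so <>[]~p fails. ✗
z: no successors, so <>[]~p fails. ✗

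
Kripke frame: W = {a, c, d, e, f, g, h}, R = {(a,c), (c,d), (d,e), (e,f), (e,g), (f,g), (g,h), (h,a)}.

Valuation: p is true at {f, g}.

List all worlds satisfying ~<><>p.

a: <><>p is F. ✓
c: <><>p is F. ✓
d: <><>p is T. ✗
e: <><>p is T. ✗
f: <><>p is F. ✓
g: <><>p is F. ✓
h: <><>p is F. ✓

{a, c, f, g, h}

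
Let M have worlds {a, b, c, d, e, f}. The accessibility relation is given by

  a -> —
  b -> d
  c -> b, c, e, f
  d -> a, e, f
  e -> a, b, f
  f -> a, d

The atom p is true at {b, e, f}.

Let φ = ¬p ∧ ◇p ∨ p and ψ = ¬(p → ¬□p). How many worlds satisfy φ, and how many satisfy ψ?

For ¬p ∧ ◇p ∨ p:
a: ¬p ∧ ◇p is F, p is F. ✗
b: ¬p ∧ ◇p is F, p is T. ✓
c: ¬p ∧ ◇p is T, p is F. ✓
d: ¬p ∧ ◇p is T, p is F. ✓
e: ¬p ∧ ◇p is F, p is T. ✓
f: ¬p ∧ ◇p is F, p is T. ✓
— 5 worlds.
For ¬(p → ¬□p):
a: p → ¬□p is T. ✗
b: p → ¬□p is T. ✗
c: p → ¬□p is T. ✗
d: p → ¬□p is T. ✗
e: p → ¬□p is T. ✗
f: p → ¬□p is T. ✗
— 0 worlds.

5 and 0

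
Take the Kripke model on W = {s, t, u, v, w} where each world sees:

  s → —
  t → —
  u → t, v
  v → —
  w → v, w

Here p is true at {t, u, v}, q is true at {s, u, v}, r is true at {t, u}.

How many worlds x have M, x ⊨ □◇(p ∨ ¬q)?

3

s: no successors, so □◇(p ∨ ¬q) holds vacuously. ✓
t: no successors, so □◇(p ∨ ¬q) holds vacuously. ✓
u: successors {t, v}; ◇(p ∨ ¬q) there: t:F, v:F. ✗
v: no successors, so □◇(p ∨ ¬q) holds vacuously. ✓
w: successors {v, w}; ◇(p ∨ ¬q) there: v:F, w:T. ✗
Satisfying worlds: {s, t, v}.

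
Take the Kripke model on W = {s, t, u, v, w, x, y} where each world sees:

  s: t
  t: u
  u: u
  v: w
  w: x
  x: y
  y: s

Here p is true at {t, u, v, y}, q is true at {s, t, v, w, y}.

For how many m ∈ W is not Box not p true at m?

4

s: Box not p is F. ✓
t: Box not p is F. ✓
u: Box not p is F. ✓
v: Box not p is T. ✗
w: Box not p is T. ✗
x: Box not p is F. ✓
y: Box not p is T. ✗
Satisfying worlds: {s, t, u, x}.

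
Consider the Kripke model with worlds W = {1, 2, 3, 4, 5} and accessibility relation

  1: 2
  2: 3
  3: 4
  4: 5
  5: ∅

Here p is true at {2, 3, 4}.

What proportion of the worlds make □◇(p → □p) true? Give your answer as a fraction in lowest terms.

3/5

1: successors {2}; ◇(p → □p) there: 2:T. ✓
2: successors {3}; ◇(p → □p) there: 3:F. ✗
3: successors {4}; ◇(p → □p) there: 4:T. ✓
4: successors {5}; ◇(p → □p) there: 5:F. ✗
5: no successors, so □◇(p → □p) holds vacuously. ✓
That's 3 of 5 worlds, so 3/5.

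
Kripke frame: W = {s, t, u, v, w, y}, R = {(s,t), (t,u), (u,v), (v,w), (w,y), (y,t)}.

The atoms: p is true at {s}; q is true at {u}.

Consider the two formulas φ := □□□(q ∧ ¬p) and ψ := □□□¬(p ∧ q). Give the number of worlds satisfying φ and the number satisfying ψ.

1 and 6

For □□□(q ∧ ¬p):
s: successors {t}; □□(q ∧ ¬p) there: t:F. ✗
t: successors {u}; □□(q ∧ ¬p) there: u:F. ✗
u: successors {v}; □□(q ∧ ¬p) there: v:F. ✗
v: successors {w}; □□(q ∧ ¬p) there: w:F. ✗
w: successors {y}; □□(q ∧ ¬p) there: y:T. ✓
y: successors {t}; □□(q ∧ ¬p) there: t:F. ✗
— 1 world.
For □□□¬(p ∧ q):
s: successors {t}; □□¬(p ∧ q) there: t:T. ✓
t: successors {u}; □□¬(p ∧ q) there: u:T. ✓
u: successors {v}; □□¬(p ∧ q) there: v:T. ✓
v: successors {w}; □□¬(p ∧ q) there: w:T. ✓
w: successors {y}; □□¬(p ∧ q) there: y:T. ✓
y: successors {t}; □□¬(p ∧ q) there: t:T. ✓
— 6 worlds.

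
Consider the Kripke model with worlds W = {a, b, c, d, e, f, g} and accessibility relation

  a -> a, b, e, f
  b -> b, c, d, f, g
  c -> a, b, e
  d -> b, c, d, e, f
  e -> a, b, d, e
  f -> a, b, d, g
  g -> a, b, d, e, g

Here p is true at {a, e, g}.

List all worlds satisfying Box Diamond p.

a: successors {a, b, e, f}; Diamond p there: a:T, b:T, e:T, f:T. ✓
b: successors {b, c, d, f, g}; Diamond p there: b:T, c:T, d:T, f:T, g:T. ✓
c: successors {a, b, e}; Diamond p there: a:T, b:T, e:T. ✓
d: successors {b, c, d, e, f}; Diamond p there: b:T, c:T, d:T, e:T, f:T. ✓
e: successors {a, b, d, e}; Diamond p there: a:T, b:T, d:T, e:T. ✓
f: successors {a, b, d, g}; Diamond p there: a:T, b:T, d:T, g:T. ✓
g: successors {a, b, d, e, g}; Diamond p there: a:T, b:T, d:T, e:T, g:T. ✓

{a, b, c, d, e, f, g}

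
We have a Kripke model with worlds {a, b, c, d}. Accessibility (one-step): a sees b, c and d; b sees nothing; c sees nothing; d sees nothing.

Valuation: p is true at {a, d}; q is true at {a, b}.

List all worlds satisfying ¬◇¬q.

{b, c, d}

a: ◇¬q is T. ✗
b: ◇¬q is F. ✓
c: ◇¬q is F. ✓
d: ◇¬q is F. ✓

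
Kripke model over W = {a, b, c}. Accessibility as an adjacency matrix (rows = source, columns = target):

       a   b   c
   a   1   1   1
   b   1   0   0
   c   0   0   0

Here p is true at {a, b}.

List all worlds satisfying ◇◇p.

a: successors {a, b, c}; ◇p there: a:T, b:T, c:F. ✓
b: successors {a}; ◇p there: a:T. ✓
c: no successors, so ◇◇p fails. ✗

{a, b}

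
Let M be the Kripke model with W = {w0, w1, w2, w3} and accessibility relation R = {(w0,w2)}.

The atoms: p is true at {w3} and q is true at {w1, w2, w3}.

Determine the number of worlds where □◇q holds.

w0: successors {w2}; ◇q there: w2:F. ✗
w1: no successors, so □◇q holds vacuously. ✓
w2: no successors, so □◇q holds vacuously. ✓
w3: no successors, so □◇q holds vacuously. ✓
Satisfying worlds: {w1, w2, w3}.

3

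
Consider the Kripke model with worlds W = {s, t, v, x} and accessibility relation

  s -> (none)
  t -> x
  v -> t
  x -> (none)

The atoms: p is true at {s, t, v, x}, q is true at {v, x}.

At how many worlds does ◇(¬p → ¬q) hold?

s: no successors, so ◇(¬p → ¬q) fails. ✗
t: successors {x}; ¬p → ¬q there: x:T. ✓
v: successors {t}; ¬p → ¬q there: t:T. ✓
x: no successors, so ◇(¬p → ¬q) fails. ✗
Satisfying worlds: {t, v}.

2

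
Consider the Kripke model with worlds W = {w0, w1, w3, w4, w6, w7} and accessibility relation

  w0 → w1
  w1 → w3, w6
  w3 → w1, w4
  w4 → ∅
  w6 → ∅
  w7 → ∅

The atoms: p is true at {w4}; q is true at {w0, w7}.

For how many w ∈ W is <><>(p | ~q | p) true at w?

w0: successors {w1}; <>(p | ~q | p) there: w1:T. ✓
w1: successors {w3, w6}; <>(p | ~q | p) there: w3:T, w6:F. ✓
w3: successors {w1, w4}; <>(p | ~q | p) there: w1:T, w4:F. ✓
w4: no successors, so <><>(p | ~q | p) fails. ✗
w6: no successors, so <><>(p | ~q | p) fails. ✗
w7: no successors, so <><>(p | ~q | p) fails. ✗
Satisfying worlds: {w0, w1, w3}.

3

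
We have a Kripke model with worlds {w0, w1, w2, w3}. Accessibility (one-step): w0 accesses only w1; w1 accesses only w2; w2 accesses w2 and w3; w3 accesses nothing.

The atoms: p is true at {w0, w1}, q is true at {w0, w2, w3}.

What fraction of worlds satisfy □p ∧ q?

1/2

w0: □p is T, q is T. ✓
w1: □p is F, q is F. ✗
w2: □p is F, q is T. ✗
w3: □p is T, q is T. ✓
That's 2 of 4 worlds, so 2/4 = 1/2.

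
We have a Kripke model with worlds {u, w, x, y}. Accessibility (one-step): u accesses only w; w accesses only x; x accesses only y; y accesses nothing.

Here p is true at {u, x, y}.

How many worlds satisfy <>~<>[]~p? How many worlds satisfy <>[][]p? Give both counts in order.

2 and 3

For <>~<>[]~p:
u: successors {w}; ~<>[]~p there: w:T. ✓
w: successors {x}; ~<>[]~p there: x:F. ✗
x: successors {y}; ~<>[]~p there: y:T. ✓
y: no successors, so <>~<>[]~p fails. ✗
— 2 worlds.
For <>[][]p:
u: successors {w}; [][]p there: w:T. ✓
w: successors {x}; [][]p there: x:T. ✓
x: successors {y}; [][]p there: y:T. ✓
y: no successors, so <>[][]p fails. ✗
— 3 worlds.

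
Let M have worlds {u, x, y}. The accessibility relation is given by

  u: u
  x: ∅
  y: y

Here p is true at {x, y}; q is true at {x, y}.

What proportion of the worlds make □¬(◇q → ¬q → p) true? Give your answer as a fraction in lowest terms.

1/3

u: successors {u}; ¬(◇q → ¬q → p) there: u:F. ✗
x: no successors, so □¬(◇q → ¬q → p) holds vacuously. ✓
y: successors {y}; ¬(◇q → ¬q → p) there: y:F. ✗
That's 1 of 3 worlds, so 1/3.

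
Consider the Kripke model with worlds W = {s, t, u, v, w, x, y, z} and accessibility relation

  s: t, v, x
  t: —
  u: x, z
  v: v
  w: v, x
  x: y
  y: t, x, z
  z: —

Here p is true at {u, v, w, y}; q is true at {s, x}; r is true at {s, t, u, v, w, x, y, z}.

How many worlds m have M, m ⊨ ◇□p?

5

s: successors {t, v, x}; □p there: t:T, v:T, x:T. ✓
t: no successors, so ◇□p fails. ✗
u: successors {x, z}; □p there: x:T, z:T. ✓
v: successors {v}; □p there: v:T. ✓
w: successors {v, x}; □p there: v:T, x:T. ✓
x: successors {y}; □p there: y:F. ✗
y: successors {t, x, z}; □p there: t:T, x:T, z:T. ✓
z: no successors, so ◇□p fails. ✗
Satisfying worlds: {s, u, v, w, y}.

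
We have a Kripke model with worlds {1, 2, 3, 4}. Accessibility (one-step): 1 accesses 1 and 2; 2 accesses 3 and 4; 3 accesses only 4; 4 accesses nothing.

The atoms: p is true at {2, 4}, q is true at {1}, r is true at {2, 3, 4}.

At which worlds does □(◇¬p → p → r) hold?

{1, 2, 3, 4}

1: successors {1, 2}; ◇¬p → p → r there: 1:T, 2:T. ✓
2: successors {3, 4}; ◇¬p → p → r there: 3:T, 4:T. ✓
3: successors {4}; ◇¬p → p → r there: 4:T. ✓
4: no successors, so □(◇¬p → p → r) holds vacuously. ✓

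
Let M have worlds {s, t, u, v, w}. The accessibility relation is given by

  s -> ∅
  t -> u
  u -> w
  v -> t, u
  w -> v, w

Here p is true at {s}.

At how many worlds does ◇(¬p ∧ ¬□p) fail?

1

s: no successors, so ◇(¬p ∧ ¬□p) fails. ✗
t: successors {u}; ¬p ∧ ¬□p there: u:T. ✓
u: successors {w}; ¬p ∧ ¬□p there: w:T. ✓
v: successors {t, u}; ¬p ∧ ¬□p there: t:T, u:T. ✓
w: successors {v, w}; ¬p ∧ ¬□p there: v:T, w:T. ✓
Satisfying worlds: {t, u, v, w}.
So ◇(¬p ∧ ¬□p) fails at the other 1 world.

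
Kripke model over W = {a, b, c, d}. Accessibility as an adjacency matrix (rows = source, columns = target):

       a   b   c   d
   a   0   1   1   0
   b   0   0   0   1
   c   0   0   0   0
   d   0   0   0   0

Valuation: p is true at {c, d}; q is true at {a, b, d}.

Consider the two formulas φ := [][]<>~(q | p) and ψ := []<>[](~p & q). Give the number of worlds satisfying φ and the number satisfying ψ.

3 and 2

For [][]<>~(q | p):
a: successors {b, c}; []<>~(q | p) there: b:F, c:T. ✗
b: successors {d}; []<>~(q | p) there: d:T. ✓
c: no successors, so [][]<>~(q | p) holds vacuously. ✓
d: no successors, so [][]<>~(q | p) holds vacuously. ✓
— 3 worlds.
For []<>[](~p & q):
a: successors {b, c}; <>[](~p & q) there: b:T, c:F. ✗
b: successors {d}; <>[](~p & q) there: d:F. ✗
c: no successors, so []<>[](~p & q) holds vacuously. ✓
d: no successors, so []<>[](~p & q) holds vacuously. ✓
— 2 worlds.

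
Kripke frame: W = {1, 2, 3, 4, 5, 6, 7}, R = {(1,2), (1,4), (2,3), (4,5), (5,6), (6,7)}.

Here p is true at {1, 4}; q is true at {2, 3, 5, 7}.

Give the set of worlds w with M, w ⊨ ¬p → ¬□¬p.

{1, 4}

1: ¬p is F, ¬□¬p is T. ✓
2: ¬p is T, ¬□¬p is F. ✗
3: ¬p is T, ¬□¬p is F. ✗
4: ¬p is F, ¬□¬p is F. ✓
5: ¬p is T, ¬□¬p is F. ✗
6: ¬p is T, ¬□¬p is F. ✗
7: ¬p is T, ¬□¬p is F. ✗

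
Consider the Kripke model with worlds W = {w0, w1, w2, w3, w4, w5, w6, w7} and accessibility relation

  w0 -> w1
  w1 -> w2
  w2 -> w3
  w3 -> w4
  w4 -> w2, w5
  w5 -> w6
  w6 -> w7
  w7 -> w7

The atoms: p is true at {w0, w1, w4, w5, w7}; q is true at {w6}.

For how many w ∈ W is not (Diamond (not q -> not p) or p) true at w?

w0: Diamond (not q -> not p) or p is T. ✗
w1: Diamond (not q -> not p) or p is T. ✗
w2: Diamond (not q -> not p) or p is T. ✗
w3: Diamond (not q -> not p) or p is F. ✓
w4: Diamond (not q -> not p) or p is T. ✗
w5: Diamond (not q -> not p) or p is T. ✗
w6: Diamond (not q -> not p) or p is F. ✓
w7: Diamond (not q -> not p) or p is T. ✗
Satisfying worlds: {w3, w6}.

2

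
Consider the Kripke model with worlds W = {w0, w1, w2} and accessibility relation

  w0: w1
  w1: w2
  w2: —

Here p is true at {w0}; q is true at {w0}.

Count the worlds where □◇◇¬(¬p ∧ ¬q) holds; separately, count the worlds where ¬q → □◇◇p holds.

For □◇◇¬(¬p ∧ ¬q):
w0: successors {w1}; ◇◇¬(¬p ∧ ¬q) there: w1:F. ✗
w1: successors {w2}; ◇◇¬(¬p ∧ ¬q) there: w2:F. ✗
w2: no successors, so □◇◇¬(¬p ∧ ¬q) holds vacuously. ✓
— 1 world.
For ¬q → □◇◇p:
w0: ¬q is F, □◇◇p is F. ✓
w1: ¬q is T, □◇◇p is F. ✗
w2: ¬q is T, □◇◇p is T. ✓
— 2 worlds.

1 and 2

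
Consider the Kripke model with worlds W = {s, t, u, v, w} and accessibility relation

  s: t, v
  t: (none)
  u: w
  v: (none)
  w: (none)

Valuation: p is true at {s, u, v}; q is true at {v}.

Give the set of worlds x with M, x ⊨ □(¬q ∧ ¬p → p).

s: successors {t, v}; ¬q ∧ ¬p → p there: t:F, v:T. ✗
t: no successors, so □(¬q ∧ ¬p → p) holds vacuously. ✓
u: successors {w}; ¬q ∧ ¬p → p there: w:F. ✗
v: no successors, so □(¬q ∧ ¬p → p) holds vacuously. ✓
w: no successors, so □(¬q ∧ ¬p → p) holds vacuously. ✓

{t, v, w}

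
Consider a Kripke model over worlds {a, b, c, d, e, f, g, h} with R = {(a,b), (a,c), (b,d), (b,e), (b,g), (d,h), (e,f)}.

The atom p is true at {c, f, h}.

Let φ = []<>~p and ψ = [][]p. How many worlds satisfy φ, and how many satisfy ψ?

4 and 7

For []<>~p:
a: successors {b, c}; <>~p there: b:T, c:F. ✗
b: successors {d, e, g}; <>~p there: d:F, e:F, g:F. ✗
c: no successors, so []<>~p holds vacuously. ✓
d: successors {h}; <>~p there: h:F. ✗
e: successors {f}; <>~p there: f:F. ✗
f: no successors, so []<>~p holds vacuously. ✓
g: no successors, so []<>~p holds vacuously. ✓
h: no successors, so []<>~p holds vacuously. ✓
— 4 worlds.
For [][]p:
a: successors {b, c}; []p there: b:F, c:T. ✗
b: successors {d, e, g}; []p there: d:T, e:T, g:T. ✓
c: no successors, so [][]p holds vacuously. ✓
d: successors {h}; []p there: h:T. ✓
e: successors {f}; []p there: f:T. ✓
f: no successors, so [][]p holds vacuously. ✓
g: no successors, so [][]p holds vacuously. ✓
h: no successors, so [][]p holds vacuously. ✓
— 7 worlds.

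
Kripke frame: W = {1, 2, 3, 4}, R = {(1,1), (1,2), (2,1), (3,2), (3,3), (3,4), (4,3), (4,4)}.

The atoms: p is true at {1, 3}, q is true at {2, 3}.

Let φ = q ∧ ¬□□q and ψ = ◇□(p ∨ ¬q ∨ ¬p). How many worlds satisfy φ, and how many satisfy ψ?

For q ∧ ¬□□q:
1: q is F, ¬□□q is T. ✗
2: q is T, ¬□□q is T. ✓
3: q is T, ¬□□q is T. ✓
4: q is F, ¬□□q is T. ✗
— 2 worlds.
For ◇□(p ∨ ¬q ∨ ¬p):
1: successors {1, 2}; □(p ∨ ¬q ∨ ¬p) there: 1:T, 2:T. ✓
2: successors {1}; □(p ∨ ¬q ∨ ¬p) there: 1:T. ✓
3: successors {2, 3, 4}; □(p ∨ ¬q ∨ ¬p) there: 2:T, 3:T, 4:T. ✓
4: successors {3, 4}; □(p ∨ ¬q ∨ ¬p) there: 3:T, 4:T. ✓
— 4 worlds.

2 and 4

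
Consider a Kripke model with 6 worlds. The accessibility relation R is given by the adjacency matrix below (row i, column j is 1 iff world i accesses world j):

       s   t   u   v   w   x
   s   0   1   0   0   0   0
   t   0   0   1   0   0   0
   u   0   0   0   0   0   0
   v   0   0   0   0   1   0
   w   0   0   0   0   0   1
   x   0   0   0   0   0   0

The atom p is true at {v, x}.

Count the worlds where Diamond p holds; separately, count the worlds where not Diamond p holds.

1 and 5

For Diamond p:
s: successors {t}; p there: t:F. ✗
t: successors {u}; p there: u:F. ✗
u: no successors, so Diamond p fails. ✗
v: successors {w}; p there: w:F. ✗
w: successors {x}; p there: x:T. ✓
x: no successors, so Diamond p fails. ✗
— 1 world.
For not Diamond p:
s: Diamond p is F. ✓
t: Diamond p is F. ✓
u: Diamond p is F. ✓
v: Diamond p is F. ✓
w: Diamond p is T. ✗
x: Diamond p is F. ✓
— 5 worlds.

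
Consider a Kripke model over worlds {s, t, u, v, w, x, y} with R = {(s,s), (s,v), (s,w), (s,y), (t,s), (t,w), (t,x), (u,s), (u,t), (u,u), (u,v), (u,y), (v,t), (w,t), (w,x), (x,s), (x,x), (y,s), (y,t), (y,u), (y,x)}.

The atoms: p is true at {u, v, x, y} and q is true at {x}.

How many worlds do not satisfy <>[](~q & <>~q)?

s: successors {s, v, w, y}; [](~q & <>~q) there: s:T, v:T, w:F, y:F. ✓
t: successors {s, w, x}; [](~q & <>~q) there: s:T, w:F, x:F. ✓
u: successors {s, t, u, v, y}; [](~q & <>~q) there: s:T, t:F, u:T, v:T, y:F. ✓
v: successors {t}; [](~q & <>~q) there: t:F. ✗
w: successors {t, x}; [](~q & <>~q) there: t:F, x:F. ✗
x: successors {s, x}; [](~q & <>~q) there: s:T, x:F. ✓
y: successors {s, t, u, x}; [](~q & <>~q) there: s:T, t:F, u:T, x:F. ✓
Satisfying worlds: {s, t, u, x, y}.
So <>[](~q & <>~q) fails at the other 2 worlds.

2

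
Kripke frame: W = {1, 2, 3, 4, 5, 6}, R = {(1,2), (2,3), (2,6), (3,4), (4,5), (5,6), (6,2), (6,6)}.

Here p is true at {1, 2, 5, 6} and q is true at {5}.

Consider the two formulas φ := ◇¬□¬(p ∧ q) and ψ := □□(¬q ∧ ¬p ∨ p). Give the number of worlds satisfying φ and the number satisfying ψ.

For ◇¬□¬(p ∧ q):
1: successors {2}; ¬□¬(p ∧ q) there: 2:F. ✗
2: successors {3, 6}; ¬□¬(p ∧ q) there: 3:F, 6:F. ✗
3: successors {4}; ¬□¬(p ∧ q) there: 4:T. ✓
4: successors {5}; ¬□¬(p ∧ q) there: 5:F. ✗
5: successors {6}; ¬□¬(p ∧ q) there: 6:F. ✗
6: successors {2, 6}; ¬□¬(p ∧ q) there: 2:F, 6:F. ✗
— 1 world.
For □□(¬q ∧ ¬p ∨ p):
1: successors {2}; □(¬q ∧ ¬p ∨ p) there: 2:T. ✓
2: successors {3, 6}; □(¬q ∧ ¬p ∨ p) there: 3:T, 6:T. ✓
3: successors {4}; □(¬q ∧ ¬p ∨ p) there: 4:T. ✓
4: successors {5}; □(¬q ∧ ¬p ∨ p) there: 5:T. ✓
5: successors {6}; □(¬q ∧ ¬p ∨ p) there: 6:T. ✓
6: successors {2, 6}; □(¬q ∧ ¬p ∨ p) there: 2:T, 6:T. ✓
— 6 worlds.

1 and 6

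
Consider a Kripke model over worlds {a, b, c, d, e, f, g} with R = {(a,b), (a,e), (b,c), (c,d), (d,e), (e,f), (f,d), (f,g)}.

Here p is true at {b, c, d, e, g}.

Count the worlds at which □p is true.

a: successors {b, e}; p there: b:T, e:T. ✓
b: successors {c}; p there: c:T. ✓
c: successors {d}; p there: d:T. ✓
d: successors {e}; p there: e:T. ✓
e: successors {f}; p there: f:F. ✗
f: successors {d, g}; p there: d:T, g:T. ✓
g: no successors, so □p holds vacuously. ✓
Satisfying worlds: {a, b, c, d, f, g}.

6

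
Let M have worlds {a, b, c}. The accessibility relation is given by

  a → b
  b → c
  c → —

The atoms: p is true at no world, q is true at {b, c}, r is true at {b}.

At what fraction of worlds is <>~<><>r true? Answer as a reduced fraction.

2/3

a: successors {b}; ~<><>r there: b:T. ✓
b: successors {c}; ~<><>r there: c:T. ✓
c: no successors, so <>~<><>r fails. ✗
That's 2 of 3 worlds, so 2/3.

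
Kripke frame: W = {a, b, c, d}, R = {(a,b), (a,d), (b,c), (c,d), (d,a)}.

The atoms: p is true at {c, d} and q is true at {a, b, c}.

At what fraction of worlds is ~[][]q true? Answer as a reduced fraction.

a: [][]q is T. ✗
b: [][]q is F. ✓
c: [][]q is T. ✗
d: [][]q is F. ✓
That's 2 of 4 worlds, so 2/4 = 1/2.

1/2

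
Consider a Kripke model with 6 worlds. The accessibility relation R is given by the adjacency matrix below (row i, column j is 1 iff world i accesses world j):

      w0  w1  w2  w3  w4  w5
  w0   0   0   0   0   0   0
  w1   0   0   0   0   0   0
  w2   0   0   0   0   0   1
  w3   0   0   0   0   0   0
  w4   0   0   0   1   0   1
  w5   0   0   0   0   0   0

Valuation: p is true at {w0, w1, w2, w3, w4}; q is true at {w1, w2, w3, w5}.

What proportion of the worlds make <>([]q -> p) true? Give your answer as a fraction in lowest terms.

w0: no successors, so <>([]q -> p) fails. ✗
w1: no successors, so <>([]q -> p) fails. ✗
w2: successors {w5}; []q -> p there: w5:F. ✗
w3: no successors, so <>([]q -> p) fails. ✗
w4: successors {w3, w5}; []q -> p there: w3:T, w5:F. ✓
w5: no successors, so <>([]q -> p) fails. ✗
That's 1 of 6 worlds, so 1/6.

1/6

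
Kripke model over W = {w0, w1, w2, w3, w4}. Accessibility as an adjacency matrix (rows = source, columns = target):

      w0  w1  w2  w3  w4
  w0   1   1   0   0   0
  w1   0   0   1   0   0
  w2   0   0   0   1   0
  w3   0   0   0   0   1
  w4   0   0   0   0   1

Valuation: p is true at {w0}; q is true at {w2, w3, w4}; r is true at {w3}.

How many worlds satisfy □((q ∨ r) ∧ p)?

w0: successors {w0, w1}; (q ∨ r) ∧ p there: w0:F, w1:F. ✗
w1: successors {w2}; (q ∨ r) ∧ p there: w2:F. ✗
w2: successors {w3}; (q ∨ r) ∧ p there: w3:F. ✗
w3: successors {w4}; (q ∨ r) ∧ p there: w4:F. ✗
w4: successors {w4}; (q ∨ r) ∧ p there: w4:F. ✗
Satisfying worlds: ∅.

0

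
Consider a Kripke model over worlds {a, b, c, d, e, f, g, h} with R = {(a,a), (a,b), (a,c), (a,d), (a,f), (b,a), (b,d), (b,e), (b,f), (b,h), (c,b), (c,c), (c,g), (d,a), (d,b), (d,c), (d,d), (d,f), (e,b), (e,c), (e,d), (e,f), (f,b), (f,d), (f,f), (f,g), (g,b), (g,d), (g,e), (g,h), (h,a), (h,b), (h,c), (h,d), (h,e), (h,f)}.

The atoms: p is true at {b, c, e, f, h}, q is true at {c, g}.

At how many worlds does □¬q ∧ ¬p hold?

1

a: □¬q is F, ¬p is T. ✗
b: □¬q is T, ¬p is F. ✗
c: □¬q is F, ¬p is F. ✗
d: □¬q is F, ¬p is T. ✗
e: □¬q is F, ¬p is F. ✗
f: □¬q is F, ¬p is F. ✗
g: □¬q is T, ¬p is T. ✓
h: □¬q is F, ¬p is F. ✗
Satisfying worlds: {g}.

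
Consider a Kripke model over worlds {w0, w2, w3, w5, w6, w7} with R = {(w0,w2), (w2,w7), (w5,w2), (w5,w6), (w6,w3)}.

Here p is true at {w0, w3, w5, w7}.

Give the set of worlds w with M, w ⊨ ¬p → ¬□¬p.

{w0, w2, w3, w5, w6, w7}

w0: ¬p is F, ¬□¬p is F. ✓
w2: ¬p is T, ¬□¬p is T. ✓
w3: ¬p is F, ¬□¬p is F. ✓
w5: ¬p is F, ¬□¬p is F. ✓
w6: ¬p is T, ¬□¬p is T. ✓
w7: ¬p is F, ¬□¬p is F. ✓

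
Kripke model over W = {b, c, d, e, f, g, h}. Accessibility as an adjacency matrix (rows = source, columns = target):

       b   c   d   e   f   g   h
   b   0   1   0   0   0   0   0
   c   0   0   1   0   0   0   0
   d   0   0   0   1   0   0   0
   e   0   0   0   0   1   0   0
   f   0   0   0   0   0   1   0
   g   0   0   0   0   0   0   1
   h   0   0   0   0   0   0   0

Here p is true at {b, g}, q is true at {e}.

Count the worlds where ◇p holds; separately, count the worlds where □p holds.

1 and 2

For ◇p:
b: successors {c}; p there: c:F. ✗
c: successors {d}; p there: d:F. ✗
d: successors {e}; p there: e:F. ✗
e: successors {f}; p there: f:F. ✗
f: successors {g}; p there: g:T. ✓
g: successors {h}; p there: h:F. ✗
h: no successors, so ◇p fails. ✗
— 1 world.
For □p:
b: successors {c}; p there: c:F. ✗
c: successors {d}; p there: d:F. ✗
d: successors {e}; p there: e:F. ✗
e: successors {f}; p there: f:F. ✗
f: successors {g}; p there: g:T. ✓
g: successors {h}; p there: h:F. ✗
h: no successors, so □p holds vacuously. ✓
— 2 worlds.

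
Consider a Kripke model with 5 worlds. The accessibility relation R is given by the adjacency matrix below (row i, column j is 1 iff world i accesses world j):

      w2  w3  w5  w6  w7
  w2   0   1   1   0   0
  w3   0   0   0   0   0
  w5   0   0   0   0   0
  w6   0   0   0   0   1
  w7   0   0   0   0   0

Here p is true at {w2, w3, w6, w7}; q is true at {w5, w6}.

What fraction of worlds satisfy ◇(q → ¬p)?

w2: successors {w3, w5}; q → ¬p there: w3:T, w5:T. ✓
w3: no successors, so ◇(q → ¬p) fails. ✗
w5: no successors, so ◇(q → ¬p) fails. ✗
w6: successors {w7}; q → ¬p there: w7:T. ✓
w7: no successors, so ◇(q → ¬p) fails. ✗
That's 2 of 5 worlds, so 2/5.

2/5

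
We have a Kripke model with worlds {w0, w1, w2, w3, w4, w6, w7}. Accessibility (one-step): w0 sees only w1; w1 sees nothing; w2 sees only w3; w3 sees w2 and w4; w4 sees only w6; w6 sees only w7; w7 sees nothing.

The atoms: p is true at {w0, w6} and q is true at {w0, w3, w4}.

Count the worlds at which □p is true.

3

w0: successors {w1}; p there: w1:F. ✗
w1: no successors, so □p holds vacuously. ✓
w2: successors {w3}; p there: w3:F. ✗
w3: successors {w2, w4}; p there: w2:F, w4:F. ✗
w4: successors {w6}; p there: w6:T. ✓
w6: successors {w7}; p there: w7:F. ✗
w7: no successors, so □p holds vacuously. ✓
Satisfying worlds: {w1, w4, w7}.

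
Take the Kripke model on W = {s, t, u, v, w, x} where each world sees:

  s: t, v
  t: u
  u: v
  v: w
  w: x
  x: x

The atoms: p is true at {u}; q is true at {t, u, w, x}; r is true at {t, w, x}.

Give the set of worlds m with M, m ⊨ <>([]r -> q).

{s, t, v, w, x}

s: successors {t, v}; []r -> q there: t:T, v:F. ✓
t: successors {u}; []r -> q there: u:T. ✓
u: successors {v}; []r -> q there: v:F. ✗
v: successors {w}; []r -> q there: w:T. ✓
w: successors {x}; []r -> q there: x:T. ✓
x: successors {x}; []r -> q there: x:T. ✓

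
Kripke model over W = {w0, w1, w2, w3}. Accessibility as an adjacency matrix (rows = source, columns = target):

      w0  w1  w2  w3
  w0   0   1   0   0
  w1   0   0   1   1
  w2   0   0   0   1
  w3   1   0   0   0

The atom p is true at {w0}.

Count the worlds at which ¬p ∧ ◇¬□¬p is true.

w0: ¬p is F, ◇¬□¬p is F. ✗
w1: ¬p is T, ◇¬□¬p is T. ✓
w2: ¬p is T, ◇¬□¬p is T. ✓
w3: ¬p is T, ◇¬□¬p is F. ✗
Satisfying worlds: {w1, w2}.

2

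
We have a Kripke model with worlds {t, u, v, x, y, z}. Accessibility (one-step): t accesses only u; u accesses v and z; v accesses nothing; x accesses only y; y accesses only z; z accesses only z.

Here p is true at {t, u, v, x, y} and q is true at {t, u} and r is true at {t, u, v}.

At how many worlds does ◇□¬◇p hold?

5

t: successors {u}; □¬◇p there: u:T. ✓
u: successors {v, z}; □¬◇p there: v:T, z:T. ✓
v: no successors, so ◇□¬◇p fails. ✗
x: successors {y}; □¬◇p there: y:T. ✓
y: successors {z}; □¬◇p there: z:T. ✓
z: successors {z}; □¬◇p there: z:T. ✓
Satisfying worlds: {t, u, x, y, z}.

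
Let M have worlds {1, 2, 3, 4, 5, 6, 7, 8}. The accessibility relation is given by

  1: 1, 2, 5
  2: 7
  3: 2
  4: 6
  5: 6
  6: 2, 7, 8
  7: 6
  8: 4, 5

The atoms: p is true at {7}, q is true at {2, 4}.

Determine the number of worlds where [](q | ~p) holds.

1: successors {1, 2, 5}; q | ~p there: 1:T, 2:T, 5:T. ✓
2: successors {7}; q | ~p there: 7:F. ✗
3: successors {2}; q | ~p there: 2:T. ✓
4: successors {6}; q | ~p there: 6:T. ✓
5: successors {6}; q | ~p there: 6:T. ✓
6: successors {2, 7, 8}; q | ~p there: 2:T, 7:F, 8:T. ✗
7: successors {6}; q | ~p there: 6:T. ✓
8: successors {4, 5}; q | ~p there: 4:T, 5:T. ✓
Satisfying worlds: {1, 3, 4, 5, 7, 8}.

6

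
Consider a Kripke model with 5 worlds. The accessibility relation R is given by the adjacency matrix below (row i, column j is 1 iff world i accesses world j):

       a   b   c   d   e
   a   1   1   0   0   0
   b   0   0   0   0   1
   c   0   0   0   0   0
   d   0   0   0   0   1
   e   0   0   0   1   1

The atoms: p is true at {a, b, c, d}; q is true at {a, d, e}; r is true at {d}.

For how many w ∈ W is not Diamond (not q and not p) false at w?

a: Diamond (not q and not p) is F. ✓
b: Diamond (not q and not p) is F. ✓
c: Diamond (not q and not p) is F. ✓
d: Diamond (not q and not p) is F. ✓
e: Diamond (not q and not p) is F. ✓
Satisfying worlds: {a, b, c, d, e}.
So not Diamond (not q and not p) fails at the other 0 worlds.

0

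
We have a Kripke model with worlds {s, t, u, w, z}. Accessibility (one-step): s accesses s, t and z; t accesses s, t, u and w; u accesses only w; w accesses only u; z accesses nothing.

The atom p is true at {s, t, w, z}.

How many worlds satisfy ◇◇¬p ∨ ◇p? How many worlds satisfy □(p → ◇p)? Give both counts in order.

For ◇◇¬p ∨ ◇p:
s: ◇◇¬p is T, ◇p is T. ✓
t: ◇◇¬p is T, ◇p is T. ✓
u: ◇◇¬p is T, ◇p is T. ✓
w: ◇◇¬p is F, ◇p is F. ✗
z: ◇◇¬p is F, ◇p is F. ✗
— 3 worlds.
For □(p → ◇p):
s: successors {s, t, z}; p → ◇p there: s:T, t:T, z:F. ✗
t: successors {s, t, u, w}; p → ◇p there: s:T, t:T, u:T, w:F. ✗
u: successors {w}; p → ◇p there: w:F. ✗
w: successors {u}; p → ◇p there: u:T. ✓
z: no successors, so □(p → ◇p) holds vacuously. ✓
— 2 worlds.

3 and 2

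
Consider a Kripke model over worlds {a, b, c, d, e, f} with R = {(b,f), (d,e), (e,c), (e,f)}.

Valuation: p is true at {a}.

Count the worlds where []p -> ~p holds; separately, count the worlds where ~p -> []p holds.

5 and 3

For []p -> ~p:
a: []p is T, ~p is F. ✗
b: []p is F, ~p is T. ✓
c: []p is T, ~p is T. ✓
d: []p is F, ~p is T. ✓
e: []p is F, ~p is T. ✓
f: []p is T, ~p is T. ✓
— 5 worlds.
For ~p -> []p:
a: ~p is F, []p is T. ✓
b: ~p is T, []p is F. ✗
c: ~p is T, []p is T. ✓
d: ~p is T, []p is F. ✗
e: ~p is T, []p is F. ✗
f: ~p is T, []p is T. ✓
— 3 worlds.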